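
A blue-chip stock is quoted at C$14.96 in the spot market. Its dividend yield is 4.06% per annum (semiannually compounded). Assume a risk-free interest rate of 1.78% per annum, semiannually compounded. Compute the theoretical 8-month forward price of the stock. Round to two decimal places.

C$14.74

F = S · (1+r/2)^(2T) / (1+q/2)^(2T)
= 14.96 × 1.011884 / 1.027158 = 14.96 × 0.985130
F = C$14.74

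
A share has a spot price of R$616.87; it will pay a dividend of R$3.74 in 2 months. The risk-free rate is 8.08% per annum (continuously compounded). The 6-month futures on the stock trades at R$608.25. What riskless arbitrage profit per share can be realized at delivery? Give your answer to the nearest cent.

R$30.21 per share

PV(dividends) I = 3.74·e^(−0.0808·2/12) = 3.6900
Fair futures F* = (S − I)·e^(rT) = (616.87 − 3.6900)·e^0.040400 = 613.1800 × 1.041227 = 638.4596
Market R$608.25 < fair 638.4596: forward underpriced → reverse cash-and-carry (short the stock, invest proceeds at r, pay the dividends, go long the forward).
Profit at T = |F_mkt − F*| = |608.25 − 638.4596| = R$30.21 per share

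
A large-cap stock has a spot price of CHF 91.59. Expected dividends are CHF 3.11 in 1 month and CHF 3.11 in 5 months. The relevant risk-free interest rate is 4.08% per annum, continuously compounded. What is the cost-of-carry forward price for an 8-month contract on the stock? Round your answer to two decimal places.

CHF 87.79

PV(dividends) I = 3.11·e^(−0.0408·1/12) + 3.11·e^(−0.0408·5/12)
I = 3.0994 + 3.0576 = 6.1570
F = (S − I)·e^(rT) = (91.59 − 6.1570) · e^(0.0408·8/12)
= 85.4330 · e^0.027200 = 85.4330 × 1.027573 = CHF 87.79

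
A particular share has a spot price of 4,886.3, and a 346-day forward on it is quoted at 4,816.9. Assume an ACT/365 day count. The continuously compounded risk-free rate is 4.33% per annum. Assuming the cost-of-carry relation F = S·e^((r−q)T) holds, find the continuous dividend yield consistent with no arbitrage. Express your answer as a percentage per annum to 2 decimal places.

From F = S·e^((r−q)T): (r − q) = ln(F/S)/T
ln(4816.9/4886.3) = ln(0.985797) = -0.014305
(r − q) = -0.014305 / (346/365) = -0.015091
q = r − ln(F/S)/T = 0.0433 + 0.015091 = 0.058391
q = 5.84%

5.84%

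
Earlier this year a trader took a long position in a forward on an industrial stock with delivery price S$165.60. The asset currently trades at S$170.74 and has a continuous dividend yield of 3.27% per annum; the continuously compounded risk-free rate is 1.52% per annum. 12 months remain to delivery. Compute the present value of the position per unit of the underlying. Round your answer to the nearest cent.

S$2.15

Current fair forward for the remaining 12 months: F = S·e^((r − q)·T), (r − q) = 0.0152 − 0.0327 = -0.0175
F = 170.74 · e^(-0.0175 × 12/12) = 170.74 × 0.982652 = 167.7780
Value of long forward = (F − K)·e^(−rT) = (167.7780 − 165.60) · e^(−0.0152·12/12)
= 2.1780 × 0.984915 = 2.15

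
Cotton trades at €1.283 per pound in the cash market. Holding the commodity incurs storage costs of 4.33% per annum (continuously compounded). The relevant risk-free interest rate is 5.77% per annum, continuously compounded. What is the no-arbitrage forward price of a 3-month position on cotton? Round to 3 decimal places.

Net carry = r + u − y = 0.0577 + 0.0433 − 0.0000 = 0.1010
F = S·e^((r+u−y)T) = 1.283 · e^(0.1010 × 3/12) = 1.283 · e^0.025250
= 1.283 × 1.025571 = €1.316 per pound

€1.316 per pound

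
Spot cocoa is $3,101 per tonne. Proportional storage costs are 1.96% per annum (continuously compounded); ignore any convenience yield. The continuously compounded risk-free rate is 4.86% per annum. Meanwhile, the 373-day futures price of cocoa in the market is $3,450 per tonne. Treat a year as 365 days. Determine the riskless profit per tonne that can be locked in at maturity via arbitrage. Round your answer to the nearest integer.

$125 per tonne

Fair futures: F* = S·e^(carry·T), with carry = (r + u) = 0.0486 + 0.0196 = 0.0682
F* = 3101 · e^(0.0682 × 373/365) = 3101 · e^0.069695 = 3101 × 1.072181 = $3324.8333
Market $3450 > fair $3324.8333: forward overpriced → cash-and-carry (buy spot, short the forward).
At maturity, profit = |F_mkt − F*| = |3450 − 3324.8333| = $125 per tonne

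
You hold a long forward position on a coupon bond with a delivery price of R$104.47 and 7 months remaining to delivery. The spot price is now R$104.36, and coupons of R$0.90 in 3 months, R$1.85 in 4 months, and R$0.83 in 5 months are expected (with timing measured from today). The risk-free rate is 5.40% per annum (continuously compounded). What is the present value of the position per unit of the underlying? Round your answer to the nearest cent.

-R$0.39

PV(remaining coupons) I = 0.90·e^(−0.0540·3/12) + 1.85·e^(−0.0540·4/12) + 0.83·e^(−0.0540·5/12) = 3.5165
Current forward F = (S − I)·e^(rT) = (104.36 − 3.5165)·e^(0.0540·7/12) = 100.8435 × 1.032001 = 104.0706
Value (long) = (F − K)·e^(−rT) = (104.0706 − 104.47) × 0.968991 = -0.3870
Value = -R$0.39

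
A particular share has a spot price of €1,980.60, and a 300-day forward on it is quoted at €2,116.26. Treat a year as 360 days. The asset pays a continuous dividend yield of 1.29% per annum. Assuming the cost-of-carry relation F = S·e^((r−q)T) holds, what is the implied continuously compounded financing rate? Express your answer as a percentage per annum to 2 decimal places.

From F = S·e^((r−q)T): (r − q) = ln(F/S)/T
ln(2116.26/1980.60) = ln(1.068494) = 0.066250
(r − q) = 0.066250 / (300/360) = 0.079500
r = ln(F/S)/T + q = 0.079500 + 0.0129 = 0.092400
r = 9.24%

9.24%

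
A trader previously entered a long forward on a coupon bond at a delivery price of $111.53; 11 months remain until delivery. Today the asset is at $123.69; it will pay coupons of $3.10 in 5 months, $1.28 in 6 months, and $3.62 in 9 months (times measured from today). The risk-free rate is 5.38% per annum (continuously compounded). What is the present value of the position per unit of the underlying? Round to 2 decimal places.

PV(remaining coupons) I = 3.10·e^(−0.0538·5/12) + 1.28·e^(−0.0538·6/12) + 3.62·e^(−0.0538·9/12) = 7.7541
Current forward F = (S − I)·e^(rT) = (123.69 − 7.7541)·e^(0.0538·11/12) = 115.9359 × 1.050553 = 121.7968
Value (long) = (F − K)·e^(−rT) = (121.7968 − 111.53) × 0.951880 = 9.7728
Value = $9.77

$9.77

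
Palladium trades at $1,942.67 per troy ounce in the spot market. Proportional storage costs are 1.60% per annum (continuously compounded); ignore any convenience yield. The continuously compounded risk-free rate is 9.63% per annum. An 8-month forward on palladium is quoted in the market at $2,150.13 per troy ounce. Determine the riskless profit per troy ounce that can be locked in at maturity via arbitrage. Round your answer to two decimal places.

$56.44 per troy ounce

Fair forward: F* = S·e^(carry·T), with carry = (r + u) = 0.0963 + 0.0160 = 0.1123
F* = 1942.67 · e^(0.1123 × 8/12) = 1942.67 · e^0.07486667 = 1942.67 × 1.07774045 = $2093.6940
Market $2150.13 > fair $2093.6940: forward overpriced → cash-and-carry (buy spot, short the forward).
At maturity, profit = |F_mkt − F*| = |2150.13 − 2093.6940| = $56.44 per troy ounce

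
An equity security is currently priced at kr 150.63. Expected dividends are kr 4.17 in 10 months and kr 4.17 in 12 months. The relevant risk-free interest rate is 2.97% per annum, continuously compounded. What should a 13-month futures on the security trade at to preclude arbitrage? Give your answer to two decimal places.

PV(dividends) I = 4.17·e^(−0.0297·10/12) + 4.17·e^(−0.0297·12/12)
I = 4.0681 + 4.0480 = 8.1161
F = (S − I)·e^(rT) = (150.63 − 8.1161) · e^(0.0297·13/12)
= 142.5139 · e^0.032175 = 142.5139 × 1.032698 = kr 147.17

kr 147.17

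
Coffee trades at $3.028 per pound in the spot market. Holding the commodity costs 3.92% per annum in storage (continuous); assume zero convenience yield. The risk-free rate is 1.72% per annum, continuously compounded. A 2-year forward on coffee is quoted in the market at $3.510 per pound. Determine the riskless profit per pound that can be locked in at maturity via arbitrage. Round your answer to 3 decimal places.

Fair forward: F* = S·e^(carry·T), with carry = (r + u) = 0.0172 + 0.0392 = 0.0564
F* = 3.028 · e^(0.0564 × 2) = 3.028 · e^0.112800 = 3.028 × 1.119408 = $3.3896
Market $3.510 > fair $3.3896: forward overpriced → cash-and-carry (buy spot, short the forward).
At maturity, profit = |F_mkt − F*| = |3.510 − 3.3896| = $0.120 per pound

$0.120 per pound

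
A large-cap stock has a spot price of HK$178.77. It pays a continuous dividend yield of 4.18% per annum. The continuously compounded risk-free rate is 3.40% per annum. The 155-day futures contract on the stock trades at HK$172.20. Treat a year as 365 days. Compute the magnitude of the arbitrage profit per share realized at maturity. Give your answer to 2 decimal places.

HK$5.98 per share

Fair futures: F* = S·e^(carry·T), with carry = (r − q) = 0.0340 − 0.0418 = -0.0078
F* = 178.77 · e^(-0.0078 × 155/365) = 178.77 · e^-0.003312 = 178.77 × 0.996693 = HK$178.1788
Market HK$172.20 < fair HK$178.1788: forward underpriced → reverse cash-and-carry (short spot, go long the forward).
At maturity, profit = |F_mkt − F*| = |172.20 − 178.1788| = HK$5.98 per share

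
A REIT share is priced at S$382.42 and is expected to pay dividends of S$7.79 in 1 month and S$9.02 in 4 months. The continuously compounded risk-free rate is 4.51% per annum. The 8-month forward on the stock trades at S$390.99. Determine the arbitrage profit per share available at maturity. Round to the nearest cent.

S$14.05 per share

PV(dividends) I = 7.79·e^(−0.0451·1/12) + 9.02·e^(−0.0451·4/12) = 16.6462
Fair forward F* = (S − I)·e^(rT) = (382.42 − 16.6462)·e^0.030067 = 365.7738 × 1.030524 = 376.9387
Market S$390.99 > fair 376.9387: forward overpriced → cash-and-carry (borrow at r, buy the stock and collect the dividends, short the forward).
Profit at T = |F_mkt − F*| = |390.99 − 376.9387| = S$14.05 per share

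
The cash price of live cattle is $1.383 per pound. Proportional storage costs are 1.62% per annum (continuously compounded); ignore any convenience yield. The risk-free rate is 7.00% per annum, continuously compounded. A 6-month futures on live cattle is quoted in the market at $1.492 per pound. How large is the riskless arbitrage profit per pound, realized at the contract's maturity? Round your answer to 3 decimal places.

Fair futures: F* = S·e^(carry·T), with carry = (r + u) = 0.0700 + 0.0162 = 0.0862
F* = 1.383 · e^(0.0862 × 6/12) = 1.383 · e^0.043100 = 1.383 × 1.044042 = $1.4439
Market $1.492 > fair $1.4439: forward overpriced → cash-and-carry (buy spot, short the forward).
At maturity, profit = |F_mkt − F*| = |1.492 − 1.4439| = $0.048 per pound

$0.048 per pound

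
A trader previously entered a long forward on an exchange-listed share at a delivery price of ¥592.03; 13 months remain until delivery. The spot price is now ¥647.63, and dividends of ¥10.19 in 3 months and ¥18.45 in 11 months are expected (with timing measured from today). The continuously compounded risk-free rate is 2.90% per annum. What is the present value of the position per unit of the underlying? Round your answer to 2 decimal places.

¥45.83

PV(remaining dividends) I = 10.19·e^(−0.0290·3/12) + 18.45·e^(−0.0290·11/12) = 28.0824
Current forward F = (S − I)·e^(rT) = (647.63 − 28.0824)·e^(0.0290·13/12) = 619.5476 × 1.031915 = 639.3205
Value (long) = (F − K)·e^(−rT) = (639.3205 − 592.03) × 0.969072 = 45.8279
Value = ¥45.83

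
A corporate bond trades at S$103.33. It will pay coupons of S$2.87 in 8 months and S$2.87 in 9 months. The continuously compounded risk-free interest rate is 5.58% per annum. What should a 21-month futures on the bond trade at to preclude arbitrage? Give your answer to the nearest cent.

PV(coupons) I = 2.87·e^(−0.0558·8/12) + 2.87·e^(−0.0558·9/12)
I = 2.7652 + 2.7524 = 5.5176
F = (S − I)·e^(rT) = (103.33 − 5.5176) · e^(0.0558·21/12)
= 97.8124 · e^0.097650 = 97.8124 × 1.102577 = S$107.85

S$107.85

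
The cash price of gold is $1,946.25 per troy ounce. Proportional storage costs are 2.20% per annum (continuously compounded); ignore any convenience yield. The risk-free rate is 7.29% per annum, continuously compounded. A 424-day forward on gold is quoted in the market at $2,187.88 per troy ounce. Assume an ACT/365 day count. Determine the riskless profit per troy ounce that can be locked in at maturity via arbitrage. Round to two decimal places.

$14.80 per troy ounce

Fair forward: F* = S·e^(carry·T), with carry = (r + u) = 0.0729 + 0.0220 = 0.0949
F* = 1946.25 · e^(0.0949 × 424/365) = 1946.25 · e^0.11024000 = 1946.25 × 1.11654601 = $2173.0777
Market $2187.88 > fair $2173.0777: forward overpriced → cash-and-carry (buy spot, short the forward).
At maturity, profit = |F_mkt − F*| = |2187.88 − 2173.0777| = $14.80 per troy ounce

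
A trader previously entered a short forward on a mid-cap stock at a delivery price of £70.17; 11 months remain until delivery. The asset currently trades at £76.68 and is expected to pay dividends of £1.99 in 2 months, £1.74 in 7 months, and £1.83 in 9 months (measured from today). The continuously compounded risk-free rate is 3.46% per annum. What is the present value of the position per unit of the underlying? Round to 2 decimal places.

PV(remaining dividends) I = 1.99·e^(−0.0346·2/12) + 1.74·e^(−0.0346·7/12) + 1.83·e^(−0.0346·9/12) = 5.4669
Current forward F = (S − I)·e^(rT) = (76.68 − 5.4669)·e^(0.0346·11/12) = 71.2131 × 1.032225 = 73.5079
Value (long) = (F − K)·e^(−rT) = (73.5079 − 70.17) × 0.968781 = 3.2337
Short position value = −(long value) = -£3.23

-£3.23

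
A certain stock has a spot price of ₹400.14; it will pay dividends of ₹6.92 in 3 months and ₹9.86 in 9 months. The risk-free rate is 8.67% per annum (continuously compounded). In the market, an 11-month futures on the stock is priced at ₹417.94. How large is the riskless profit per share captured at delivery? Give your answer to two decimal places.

₹2.04 per share

PV(dividends) I = 6.92·e^(−0.0867·3/12) + 9.86·e^(−0.0867·9/12) = 16.0109
Fair futures F* = (S − I)·e^(rT) = (400.14 − 16.0109)·e^0.079475 = 384.1291 × 1.082718 = 415.9035
Market ₹417.94 > fair 415.9035: forward overpriced → cash-and-carry (borrow at r, buy the stock and collect the dividends, short the forward).
Profit at T = |F_mkt − F*| = |417.94 − 415.9035| = ₹2.04 per share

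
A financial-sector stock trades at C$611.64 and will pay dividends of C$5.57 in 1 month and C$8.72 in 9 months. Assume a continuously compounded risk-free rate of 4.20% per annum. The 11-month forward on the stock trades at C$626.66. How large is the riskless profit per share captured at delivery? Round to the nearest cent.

PV(dividends) I = 5.57·e^(−0.0420·1/12) + 8.72·e^(−0.0420·9/12) = 14.0001
Fair forward F* = (S − I)·e^(rT) = (611.64 − 14.0001)·e^0.038500 = 597.6399 × 1.039251 = 621.0979
Market C$626.66 > fair 621.0979: forward overpriced → cash-and-carry (borrow at r, buy the stock and collect the dividends, short the forward).
Profit at T = |F_mkt − F*| = |626.66 − 621.0979| = C$5.56 per share

C$5.56 per share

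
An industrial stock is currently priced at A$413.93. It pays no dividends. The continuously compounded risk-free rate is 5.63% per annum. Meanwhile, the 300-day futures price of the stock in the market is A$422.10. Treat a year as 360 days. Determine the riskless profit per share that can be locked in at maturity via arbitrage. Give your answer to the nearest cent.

A$11.71 per share

Fair futures: F* = S·e^(carry·T), with carry = r = 0.0563
F* = 413.93 · e^(0.0563 × 300/360) = 413.93 · e^0.046917 = 413.93 × 1.048035 = A$433.8131
Market A$422.10 < fair A$433.8131: forward underpriced → reverse cash-and-carry (short spot, go long the forward).
At maturity, profit = |F_mkt − F*| = |422.10 − 433.8131| = A$11.71 per share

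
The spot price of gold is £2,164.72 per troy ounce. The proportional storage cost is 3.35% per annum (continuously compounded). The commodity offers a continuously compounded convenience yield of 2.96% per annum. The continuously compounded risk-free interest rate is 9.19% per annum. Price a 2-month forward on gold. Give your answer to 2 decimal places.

£2,199.56 per troy ounce

Net carry = r + u − y = 0.0919 + 0.0335 − 0.0296 = 0.0958
F = S·e^((r+u−y)T) = 2164.72 · e^(0.0958 × 2/12) = 2164.72 · e^0.01596667
= 2164.72 × 1.01609482 = £2,199.56 per troy ounce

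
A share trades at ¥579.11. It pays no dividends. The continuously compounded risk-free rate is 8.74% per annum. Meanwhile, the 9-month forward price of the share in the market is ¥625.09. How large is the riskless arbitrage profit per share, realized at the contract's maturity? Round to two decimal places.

¥6.75 per share

Fair forward: F* = S·e^(carry·T), with carry = r = 0.0874
F* = 579.11 · e^(0.0874 × 9/12) = 579.11 · e^0.065550 = 579.11 × 1.067746 = ¥618.3424
Market ¥625.09 > fair ¥618.3424: forward overpriced → cash-and-carry (buy spot, short the forward).
At maturity, profit = |F_mkt − F*| = |625.09 − 618.3424| = ¥6.75 per share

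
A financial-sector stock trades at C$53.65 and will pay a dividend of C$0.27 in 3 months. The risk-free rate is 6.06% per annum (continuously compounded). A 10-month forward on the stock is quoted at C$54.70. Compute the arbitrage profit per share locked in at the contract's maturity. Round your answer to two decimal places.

PV(dividends) I = 0.27·e^(−0.0606·3/12) = 0.2659
Fair forward F* = (S − I)·e^(rT) = (53.65 − 0.2659)·e^0.050500 = 53.3841 × 1.051797 = 56.1492
Market C$54.70 < fair 56.1492: forward underpriced → reverse cash-and-carry (short the stock, invest proceeds at r, pay the dividends, go long the forward).
Profit at T = |F_mkt − F*| = |54.70 − 56.1492| = C$1.45 per share

C$1.45 per share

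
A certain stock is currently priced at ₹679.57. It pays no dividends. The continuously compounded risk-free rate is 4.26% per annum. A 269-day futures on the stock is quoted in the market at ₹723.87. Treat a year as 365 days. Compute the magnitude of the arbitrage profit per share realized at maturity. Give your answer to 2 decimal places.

Fair futures: F* = S·e^(carry·T), with carry = r = 0.0426
F* = 679.57 · e^(0.0426 × 269/365) = 679.57 · e^0.031396 = 679.57 × 1.031894 = ₹701.2442
Market ₹723.87 > fair ₹701.2442: forward overpriced → cash-and-carry (buy spot, short the forward).
At maturity, profit = |F_mkt − F*| = |723.87 − 701.2442| = ₹22.63 per share

₹22.63 per share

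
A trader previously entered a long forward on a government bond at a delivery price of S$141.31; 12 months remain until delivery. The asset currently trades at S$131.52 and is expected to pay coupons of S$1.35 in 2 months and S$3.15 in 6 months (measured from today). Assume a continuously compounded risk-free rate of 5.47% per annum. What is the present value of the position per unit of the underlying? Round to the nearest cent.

-S$6.67

PV(remaining coupons) I = 1.35·e^(−0.0547·2/12) + 3.15·e^(−0.0547·6/12) = 4.4028
Current forward F = (S − I)·e^(rT) = (131.52 − 4.4028)·e^(0.0547·12/12) = 127.1172 × 1.056224 = 134.2642
Value (long) = (F − K)·e^(−rT) = (134.2642 − 141.31) × 0.946769 = -6.6707
Value = -S$6.67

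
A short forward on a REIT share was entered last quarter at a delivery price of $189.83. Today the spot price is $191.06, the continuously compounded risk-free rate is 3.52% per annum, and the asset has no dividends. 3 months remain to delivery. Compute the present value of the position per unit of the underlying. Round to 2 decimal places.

Current fair forward for the remaining 3 months: F = S·e^(r·T), r = 0.0352
F = 191.06 · e^(0.0352 × 3/12) = 191.06 × 1.008839 = 192.7488
Value of long forward = (F − K)·e^(−rT) = (192.7488 − 189.83) · e^(−0.0352·3/12)
= 2.9188 × 0.991239 = 2.89
Short position value = −(long value) = -$2.89

-$2.89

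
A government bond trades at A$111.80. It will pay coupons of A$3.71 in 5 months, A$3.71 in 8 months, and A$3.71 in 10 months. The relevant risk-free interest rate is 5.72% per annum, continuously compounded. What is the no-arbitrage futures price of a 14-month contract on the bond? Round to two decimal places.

A$108.04

PV(coupons) I = 3.71·e^(−0.0572·5/12) + 3.71·e^(−0.0572·8/12) + 3.71·e^(−0.0572·10/12)
I = 3.6226 + 3.5712 + 3.5373 = 10.7311
F = (S − I)·e^(rT) = (111.80 − 10.7311) · e^(0.0572·14/12)
= 101.0689 · e^0.066733 = 101.0689 × 1.069010 = A$108.04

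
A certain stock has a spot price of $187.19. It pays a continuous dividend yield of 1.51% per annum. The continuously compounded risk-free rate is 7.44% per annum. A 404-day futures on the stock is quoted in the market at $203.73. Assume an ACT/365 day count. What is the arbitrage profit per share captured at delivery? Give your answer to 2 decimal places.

$3.84 per share

Fair futures: F* = S·e^(carry·T), with carry = (r − q) = 0.0744 − 0.0151 = 0.0593
F* = 187.19 · e^(0.0593 × 404/365) = 187.19 · e^0.065636 = 187.19 × 1.067838 = $199.8886
Market $203.73 > fair $199.8886: forward overpriced → cash-and-carry (buy spot, short the forward).
At maturity, profit = |F_mkt − F*| = |203.73 − 199.8886| = $3.84 per share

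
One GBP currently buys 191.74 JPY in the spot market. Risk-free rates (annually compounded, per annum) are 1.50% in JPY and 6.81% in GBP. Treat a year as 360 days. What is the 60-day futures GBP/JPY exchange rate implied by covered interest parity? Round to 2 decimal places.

190.12

By covered interest parity, F = S · (1+r_JPY)^T / (1+r_GBP)^T
= 191.74 × 1.002485 / 1.011041 = 191.74 × 0.991537
F = 190.12 JPY per GBP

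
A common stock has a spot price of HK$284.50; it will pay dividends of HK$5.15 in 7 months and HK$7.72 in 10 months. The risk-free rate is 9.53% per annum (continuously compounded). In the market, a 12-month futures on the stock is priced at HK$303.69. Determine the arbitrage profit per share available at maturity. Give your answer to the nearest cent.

HK$3.95 per share

PV(dividends) I = 5.15·e^(−0.0953·7/12) + 7.72·e^(−0.0953·10/12) = 12.0021
Fair futures F* = (S − I)·e^(rT) = (284.50 − 12.0021)·e^0.095300 = 272.4979 × 1.099989 = 299.7447
Market HK$303.69 > fair 299.7447: forward overpriced → cash-and-carry (borrow at r, buy the stock and collect the dividends, short the forward).
Profit at T = |F_mkt − F*| = |303.69 − 299.7447| = HK$3.95 per share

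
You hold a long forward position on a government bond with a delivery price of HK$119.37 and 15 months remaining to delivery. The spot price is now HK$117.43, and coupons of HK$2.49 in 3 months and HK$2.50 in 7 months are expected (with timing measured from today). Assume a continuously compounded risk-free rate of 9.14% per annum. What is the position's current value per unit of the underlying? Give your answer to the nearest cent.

PV(remaining coupons) I = 2.49·e^(−0.0914·3/12) + 2.50·e^(−0.0914·7/12) = 4.8039
Current forward F = (S − I)·e^(rT) = (117.43 − 4.8039)·e^(0.0914·15/12) = 112.6261 × 1.121032 = 126.2575
Value (long) = (F − K)·e^(−rT) = (126.2575 − 119.37) × 0.892035 = 6.1439
Value = HK$6.14

HK$6.14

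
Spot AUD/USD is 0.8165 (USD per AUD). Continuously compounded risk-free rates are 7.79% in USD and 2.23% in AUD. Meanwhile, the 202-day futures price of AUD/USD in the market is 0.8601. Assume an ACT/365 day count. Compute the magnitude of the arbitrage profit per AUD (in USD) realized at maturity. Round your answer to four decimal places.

Fair futures: F* = S·e^(carry·T), with carry = (r_USD − r_AUD) = 0.0779 − 0.0223 = 0.0556
F* = 0.8165 · e^(0.0556 × 202/365) = 0.8165 · e^0.030770 = 0.8165 × 1.031248 = 0.8420
Market 0.8601 > fair 0.8420: forward overpriced → cash-and-carry (buy spot, short the forward).
At maturity, profit = |F_mkt − F*| = |0.8601 − 0.8420| = 0.0181 per AUD (in USD)

0.0181 per AUD (in USD)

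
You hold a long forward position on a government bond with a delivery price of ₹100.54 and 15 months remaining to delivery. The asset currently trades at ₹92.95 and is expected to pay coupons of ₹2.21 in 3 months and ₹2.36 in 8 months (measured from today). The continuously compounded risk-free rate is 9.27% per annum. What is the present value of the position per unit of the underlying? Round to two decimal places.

-₹0.97

PV(remaining coupons) I = 2.21·e^(−0.0927·3/12) + 2.36·e^(−0.0927·8/12) = 4.3779
Current forward F = (S − I)·e^(rT) = (92.95 − 4.3779)·e^(0.0927·15/12) = 88.5721 × 1.122856 = 99.4537
Value (long) = (F − K)·e^(−rT) = (99.4537 − 100.54) × 0.890587 = -0.9674
Value = -₹0.97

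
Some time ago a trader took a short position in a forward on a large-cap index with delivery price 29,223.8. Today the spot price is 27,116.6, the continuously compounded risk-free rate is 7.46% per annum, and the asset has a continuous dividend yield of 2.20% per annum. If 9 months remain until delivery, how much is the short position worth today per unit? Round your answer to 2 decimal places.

960.78

Current fair forward for the remaining 9 months: F = S·e^((r − q)·T), (r − q) = 0.0746 − 0.0220 = 0.0526
F = 27116.6 · e^(0.0526 × 9/12) = 27116.6 × 1.04023849 = 28207.7310
Value of long forward = (F − K)·e^(−rT) = (28207.7310 − 29223.8) · e^(−0.0746·9/12)
= -1016.0690 × 0.94558641 = -960.78
Short position value = −(long value) = 960.78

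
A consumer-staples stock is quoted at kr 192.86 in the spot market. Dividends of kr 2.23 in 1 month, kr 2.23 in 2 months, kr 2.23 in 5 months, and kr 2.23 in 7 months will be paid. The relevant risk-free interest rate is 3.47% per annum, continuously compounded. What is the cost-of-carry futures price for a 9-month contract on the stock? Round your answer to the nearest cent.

kr 188.89

PV(dividends) I = 2.23·e^(−0.0347·1/12) + 2.23·e^(−0.0347·2/12) + 2.23·e^(−0.0347·5/12) + 2.23·e^(−0.0347·7/12)
I = 2.2236 + 2.2171 + 2.1980 + 2.1853 = 8.8240
F = (S − I)·e^(rT) = (192.86 − 8.8240) · e^(0.0347·9/12)
= 184.0360 · e^0.026025 = 184.0360 × 1.026367 = kr 188.89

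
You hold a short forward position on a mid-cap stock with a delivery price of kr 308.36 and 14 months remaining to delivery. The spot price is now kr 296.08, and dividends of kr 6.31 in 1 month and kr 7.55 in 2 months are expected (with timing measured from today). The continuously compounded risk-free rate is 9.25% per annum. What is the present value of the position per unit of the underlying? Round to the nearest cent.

-kr 5.57

PV(remaining dividends) I = 6.31·e^(−0.0925·1/12) + 7.55·e^(−0.0925·2/12) = 13.6960
Current forward F = (S − I)·e^(rT) = (296.08 − 13.6960)·e^(0.0925·14/12) = 282.3840 × 1.113955 = 314.5631
Value (long) = (F − K)·e^(−rT) = (314.5631 − 308.36) × 0.897702 = 5.5685
Short position value = −(long value) = -kr 5.57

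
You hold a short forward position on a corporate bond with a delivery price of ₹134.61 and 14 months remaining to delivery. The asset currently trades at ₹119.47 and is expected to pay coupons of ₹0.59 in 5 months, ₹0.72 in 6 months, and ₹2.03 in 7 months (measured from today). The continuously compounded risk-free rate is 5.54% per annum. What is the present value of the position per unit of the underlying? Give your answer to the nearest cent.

₹9.96

PV(remaining coupons) I = 0.59·e^(−0.0554·5/12) + 0.72·e^(−0.0554·6/12) + 2.03·e^(−0.0554·7/12) = 3.2423
Current forward F = (S − I)·e^(rT) = (119.47 − 3.2423)·e^(0.0554·14/12) = 116.2277 × 1.066768 = 123.9880
Value (long) = (F − K)·e^(−rT) = (123.9880 − 134.61) × 0.937411 = -9.9572
Short position value = −(long value) = ₹9.96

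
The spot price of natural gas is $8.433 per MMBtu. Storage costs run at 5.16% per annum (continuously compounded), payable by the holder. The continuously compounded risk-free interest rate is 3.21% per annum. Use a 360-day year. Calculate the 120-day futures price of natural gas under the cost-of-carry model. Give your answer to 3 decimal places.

Net carry = r + u − y = 0.0321 + 0.0516 − 0.0000 = 0.0837
F = S·e^((r+u−y)T) = 8.433 · e^(0.0837 × 120/360) = 8.433 · e^0.027900
= 8.433 × 1.028293 = $8.672 per MMBtu

$8.672 per MMBtu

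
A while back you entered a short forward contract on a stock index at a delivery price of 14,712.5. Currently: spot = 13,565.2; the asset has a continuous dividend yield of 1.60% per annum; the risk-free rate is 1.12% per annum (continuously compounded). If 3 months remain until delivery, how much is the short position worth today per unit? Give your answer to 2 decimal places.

1160.32

Current fair forward for the remaining 3 months: F = S·e^((r − q)·T), (r − q) = 0.0112 − 0.0160 = -0.0048
F = 13565.2 · e^(-0.0048 × 3/12) = 13565.2 × 0.99880072 = 13548.9315
Value of long forward = (F − K)·e^(−rT) = (13548.9315 − 14712.5) · e^(−0.0112·3/12)
= -1163.5685 × 0.99720392 = -1160.32
Short position value = −(long value) = 1160.32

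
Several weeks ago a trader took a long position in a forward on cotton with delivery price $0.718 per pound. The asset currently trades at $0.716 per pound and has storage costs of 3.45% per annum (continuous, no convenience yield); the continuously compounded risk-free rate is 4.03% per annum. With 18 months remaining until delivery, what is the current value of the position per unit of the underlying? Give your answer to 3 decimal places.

$0.078 per pound

Current fair forward for the remaining 18 months: F = S·e^((r + u)·T), (r + u) = 0.0403 + 0.0345 = 0.0748
F = 0.716 · e^(0.0748 × 18/12) = 0.716 × 1.118737 = 0.8010
Value of long forward = (F − K)·e^(−rT) = (0.8010 − 0.718) · e^(−0.0403·18/12)
= 0.0830 × 0.941341 = 0.078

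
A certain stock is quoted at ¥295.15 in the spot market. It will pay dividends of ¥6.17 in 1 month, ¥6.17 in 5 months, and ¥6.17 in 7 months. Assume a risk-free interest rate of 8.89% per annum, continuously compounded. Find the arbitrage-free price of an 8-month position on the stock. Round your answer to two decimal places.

¥294.15

PV(dividends) I = 6.17·e^(−0.0889·1/12) + 6.17·e^(−0.0889·5/12) + 6.17·e^(−0.0889·7/12)
I = 6.1245 + 5.9456 + 5.8582 = 17.9283
F = (S − I)·e^(rT) = (295.15 − 17.9283) · e^(0.0889·8/12)
= 277.2217 · e^0.059267 = 277.2217 × 1.061059 = ¥294.15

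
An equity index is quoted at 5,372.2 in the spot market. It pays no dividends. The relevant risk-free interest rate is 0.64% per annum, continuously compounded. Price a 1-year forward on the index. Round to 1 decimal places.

F = S·e^(rT) = 5372.2 · e^(0.0064 × 1)
= 5372.2 · e^0.006400 = 5372.2 × 1.006421
F = 5,406.7

5,406.7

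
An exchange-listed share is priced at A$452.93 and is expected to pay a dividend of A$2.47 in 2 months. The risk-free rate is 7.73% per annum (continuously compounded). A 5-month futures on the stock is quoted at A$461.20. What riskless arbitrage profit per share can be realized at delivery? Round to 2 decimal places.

PV(dividends) I = 2.47·e^(−0.0773·2/12) = 2.4384
Fair futures F* = (S − I)·e^(rT) = (452.93 − 2.4384)·e^0.032208 = 450.4916 × 1.032732 = 465.2371
Market A$461.20 < fair 465.2371: forward underpriced → reverse cash-and-carry (short the stock, invest proceeds at r, pay the dividends, go long the forward).
Profit at T = |F_mkt − F*| = |461.20 − 465.2371| = A$4.04 per share

A$4.04 per share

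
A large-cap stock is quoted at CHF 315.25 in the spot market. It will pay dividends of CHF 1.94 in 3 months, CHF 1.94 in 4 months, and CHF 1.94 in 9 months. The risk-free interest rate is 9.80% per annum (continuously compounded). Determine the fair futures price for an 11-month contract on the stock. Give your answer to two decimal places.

PV(dividends) I = 1.94·e^(−0.0980·3/12) + 1.94·e^(−0.0980·4/12) + 1.94·e^(−0.0980·9/12)
I = 1.8930 + 1.8777 + 1.8025 = 5.5732
F = (S − I)·e^(rT) = (315.25 − 5.5732) · e^(0.0980·11/12)
= 309.6768 · e^0.089833 = 309.6768 × 1.093992 = CHF 338.78

CHF 338.78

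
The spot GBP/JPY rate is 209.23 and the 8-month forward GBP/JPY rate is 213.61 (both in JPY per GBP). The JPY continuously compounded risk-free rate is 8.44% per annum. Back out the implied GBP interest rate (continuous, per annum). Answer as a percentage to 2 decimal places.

F = S·e^((r_JPY − r_GBP)T) ⇒ r_GBP = r_JPY − ln(F/S)/T
ln(213.61/209.23) = 0.020718; /(8/12) = 0.031077
r_GBP = 0.0844 − 0.031077 = 0.053323
r_GBP = 5.33%

5.33%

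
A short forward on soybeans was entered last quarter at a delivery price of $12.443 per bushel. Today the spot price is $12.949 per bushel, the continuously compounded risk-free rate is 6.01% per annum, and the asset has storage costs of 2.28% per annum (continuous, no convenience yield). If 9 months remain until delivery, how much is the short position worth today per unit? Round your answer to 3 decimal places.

-$1.278 per bushel

Current fair forward for the remaining 9 months: F = S·e^((r + u)·T), (r + u) = 0.0601 + 0.0228 = 0.0829
F = 12.949 · e^(0.0829 × 9/12) = 12.949 × 1.064149 = 13.7797
Value of long forward = (F − K)·e^(−rT) = (13.7797 − 12.443) · e^(−0.0601·9/12)
= 1.3367 × 0.955926 = 1.278
Short position value = −(long value) = -$1.278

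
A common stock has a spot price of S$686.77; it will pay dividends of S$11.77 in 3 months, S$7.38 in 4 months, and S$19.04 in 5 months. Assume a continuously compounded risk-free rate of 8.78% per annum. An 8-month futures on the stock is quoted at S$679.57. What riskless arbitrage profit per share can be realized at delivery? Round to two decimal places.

S$9.33 per share

PV(dividends) I = 11.77·e^(−0.0878·3/12) + 7.38·e^(−0.0878·4/12) + 19.04·e^(−0.0878·5/12) = 37.0376
Fair futures F* = (S − I)·e^(rT) = (686.77 − 37.0376)·e^0.058533 = 649.7324 × 1.060280 = 688.8983
Market S$679.57 < fair 688.8983: forward underpriced → reverse cash-and-carry (short the stock, invest proceeds at r, pay the dividends, go long the forward).
Profit at T = |F_mkt − F*| = |679.57 − 688.8983| = S$9.33 per share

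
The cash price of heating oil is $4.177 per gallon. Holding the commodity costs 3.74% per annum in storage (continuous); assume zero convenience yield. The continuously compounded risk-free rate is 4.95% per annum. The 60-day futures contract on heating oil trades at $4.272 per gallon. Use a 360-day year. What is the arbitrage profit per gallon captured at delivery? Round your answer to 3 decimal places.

Fair futures: F* = S·e^(carry·T), with carry = (r + u) = 0.0495 + 0.0374 = 0.0869
F* = 4.177 · e^(0.0869 × 60/360) = 4.177 · e^0.014483 = 4.177 × 1.014588 = $4.2379
Market $4.272 > fair $4.2379: forward overpriced → cash-and-carry (buy spot, short the forward).
At maturity, profit = |F_mkt − F*| = |4.272 − 4.2379| = $0.034 per gallon

$0.034 per gallon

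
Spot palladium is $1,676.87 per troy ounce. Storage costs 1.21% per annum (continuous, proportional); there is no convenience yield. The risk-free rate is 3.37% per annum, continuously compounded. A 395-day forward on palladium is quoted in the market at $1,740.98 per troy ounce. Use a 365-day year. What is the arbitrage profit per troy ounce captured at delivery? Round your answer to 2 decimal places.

$21.10 per troy ounce

Fair forward: F* = S·e^(carry·T), with carry = (r + u) = 0.0337 + 0.0121 = 0.0458
F* = 1676.87 · e^(0.0458 × 395/365) = 1676.87 · e^0.04956438 = 1676.87 × 1.05081324 = $1762.0772
Market $1740.98 < fair $1762.0772: forward underpriced → reverse cash-and-carry (short spot, go long the forward).
At maturity, profit = |F_mkt − F*| = |1740.98 − 1762.0772| = $21.10 per troy ounce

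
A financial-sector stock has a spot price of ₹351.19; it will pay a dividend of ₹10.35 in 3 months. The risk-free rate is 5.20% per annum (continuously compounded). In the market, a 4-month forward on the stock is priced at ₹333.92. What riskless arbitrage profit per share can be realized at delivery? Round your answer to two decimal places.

PV(dividends) I = 10.35·e^(−0.0520·3/12) = 10.2163
Fair forward F* = (S − I)·e^(rT) = (351.19 − 10.2163)·e^0.017333 = 340.9737 × 1.017484 = 346.9353
Market ₹333.92 < fair 346.9353: forward underpriced → reverse cash-and-carry (short the stock, invest proceeds at r, pay the dividends, go long the forward).
Profit at T = |F_mkt − F*| = |333.92 − 346.9353| = ₹13.02 per share

₹13.02 per share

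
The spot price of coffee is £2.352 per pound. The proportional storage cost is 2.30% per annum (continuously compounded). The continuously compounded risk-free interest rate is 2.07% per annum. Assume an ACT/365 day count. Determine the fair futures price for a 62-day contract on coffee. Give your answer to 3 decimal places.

£2.370 per pound

Net carry = r + u − y = 0.0207 + 0.0230 − 0.0000 = 0.0437
F = S·e^((r+u−y)T) = 2.352 · e^(0.0437 × 62/365) = 2.352 · e^0.007423
= 2.352 × 1.007451 = £2.370 per pound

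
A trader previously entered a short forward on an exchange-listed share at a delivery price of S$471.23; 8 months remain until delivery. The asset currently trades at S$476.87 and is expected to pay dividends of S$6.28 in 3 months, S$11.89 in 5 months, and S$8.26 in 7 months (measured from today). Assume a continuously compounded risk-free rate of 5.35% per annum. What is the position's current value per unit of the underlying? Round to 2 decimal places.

PV(remaining dividends) I = 6.28·e^(−0.0535·3/12) + 11.89·e^(−0.0535·5/12) + 8.26·e^(−0.0535·7/12) = 25.8306
Current forward F = (S − I)·e^(rT) = (476.87 − 25.8306)·e^(0.0535·8/12) = 451.0394 × 1.036310 = 467.4166
Value (long) = (F − K)·e^(−rT) = (467.4166 − 471.23) × 0.964962 = -3.6798
Short position value = −(long value) = S$3.68

S$3.68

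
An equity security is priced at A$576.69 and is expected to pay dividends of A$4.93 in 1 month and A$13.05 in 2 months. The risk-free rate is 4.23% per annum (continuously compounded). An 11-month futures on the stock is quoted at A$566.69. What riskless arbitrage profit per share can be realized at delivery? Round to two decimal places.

PV(dividends) I = 4.93·e^(−0.0423·1/12) + 13.05·e^(−0.0423·2/12) = 17.8710
Fair futures F* = (S − I)·e^(rT) = (576.69 − 17.8710)·e^0.038775 = 558.8190 × 1.039537 = 580.9130
Market A$566.69 < fair 580.9130: forward underpriced → reverse cash-and-carry (short the stock, invest proceeds at r, pay the dividends, go long the forward).
Profit at T = |F_mkt − F*| = |566.69 − 580.9130| = A$14.22 per share

A$14.22 per share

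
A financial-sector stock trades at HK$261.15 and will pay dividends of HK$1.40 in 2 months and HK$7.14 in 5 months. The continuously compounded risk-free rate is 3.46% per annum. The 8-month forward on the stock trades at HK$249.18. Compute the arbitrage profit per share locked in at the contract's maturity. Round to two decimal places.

HK$9.44 per share

PV(dividends) I = 1.40·e^(−0.0346·2/12) + 7.14·e^(−0.0346·5/12) = 8.4298
Fair forward F* = (S − I)·e^(rT) = (261.15 − 8.4298)·e^0.023067 = 252.7202 × 1.023335 = 258.6174
Market HK$249.18 < fair 258.6174: forward underpriced → reverse cash-and-carry (short the stock, invest proceeds at r, pay the dividends, go long the forward).
Profit at T = |F_mkt − F*| = |249.18 − 258.6174| = HK$9.44 per share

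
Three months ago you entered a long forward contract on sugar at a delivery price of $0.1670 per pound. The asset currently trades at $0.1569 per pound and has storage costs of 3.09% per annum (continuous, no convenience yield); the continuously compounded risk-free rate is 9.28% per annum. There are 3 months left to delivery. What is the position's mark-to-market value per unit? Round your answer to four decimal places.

-$0.0051 per pound

Current fair forward for the remaining 3 months: F = S·e^((r + u)·T), (r + u) = 0.0928 + 0.0309 = 0.1237
F = 0.1569 · e^(0.1237 × 3/12) = 0.1569 × 1.031408 = 0.1618
Value of long forward = (F − K)·e^(−rT) = (0.1618 − 0.1670) · e^(−0.0928·3/12)
= -0.0052 × 0.977067 = -0.0051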